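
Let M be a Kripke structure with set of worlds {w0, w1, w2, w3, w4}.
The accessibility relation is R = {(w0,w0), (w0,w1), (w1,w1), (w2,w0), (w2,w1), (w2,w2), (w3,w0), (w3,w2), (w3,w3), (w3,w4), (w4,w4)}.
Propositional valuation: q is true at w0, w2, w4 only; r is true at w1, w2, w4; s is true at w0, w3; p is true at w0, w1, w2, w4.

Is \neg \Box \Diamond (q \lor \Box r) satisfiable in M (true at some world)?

No

Let φ = \neg \Box \Diamond (q \lor \Box r). Evaluate φ at each world:
  w0 (successors {w0, w1}): φ is false.
  w1 (successors {w1}): φ is false.
  w2 (successors {w0, w1, w2}): φ is false.
  w3 (successors {w0, w2, w3, w4}): φ is false.
  w4 (successors {w4}): φ is false.
For instance, at w1:
  At w1: \Box \Diamond (q \lor \Box r) is true, so \neg \Box \Diamond (q \lor \Box r) is false.
    At w1: \Box \Diamond (q \lor \Box r) requires \Diamond (q \lor \Box r) at every successor {w1}.
      At w1: \Diamond (q \lor \Box r) is true.
    So \Box \Diamond (q \lor \Box r) is true at w1.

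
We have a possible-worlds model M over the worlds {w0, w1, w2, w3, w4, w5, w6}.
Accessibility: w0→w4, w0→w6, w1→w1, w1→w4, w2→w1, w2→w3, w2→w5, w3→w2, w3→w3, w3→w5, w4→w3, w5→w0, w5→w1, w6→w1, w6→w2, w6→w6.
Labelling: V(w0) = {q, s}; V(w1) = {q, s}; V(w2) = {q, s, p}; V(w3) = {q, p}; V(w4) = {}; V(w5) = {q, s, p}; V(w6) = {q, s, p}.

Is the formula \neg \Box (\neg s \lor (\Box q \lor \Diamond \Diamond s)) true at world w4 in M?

No

At w4: \Box (\neg s \lor (\Box q \lor \Diamond \Diamond s)) is true, so \neg \Box (\neg s \lor (\Box q \lor \Diamond \Diamond s)) is false.
  At w4: \Box (\neg s \lor (\Box q \lor \Diamond \Diamond s)) requires \neg s \lor (\Box q \lor \Diamond \Diamond s) at every successor {w3}.
      At w3: \neg s is true, \Box q \lor \Diamond \Diamond s is true, so \neg s \lor (\Box q \lor \Diamond \Diamond s) is true.
  So \Box (\neg s \lor (\Box q \lor \Diamond \Diamond s)) is true at w4.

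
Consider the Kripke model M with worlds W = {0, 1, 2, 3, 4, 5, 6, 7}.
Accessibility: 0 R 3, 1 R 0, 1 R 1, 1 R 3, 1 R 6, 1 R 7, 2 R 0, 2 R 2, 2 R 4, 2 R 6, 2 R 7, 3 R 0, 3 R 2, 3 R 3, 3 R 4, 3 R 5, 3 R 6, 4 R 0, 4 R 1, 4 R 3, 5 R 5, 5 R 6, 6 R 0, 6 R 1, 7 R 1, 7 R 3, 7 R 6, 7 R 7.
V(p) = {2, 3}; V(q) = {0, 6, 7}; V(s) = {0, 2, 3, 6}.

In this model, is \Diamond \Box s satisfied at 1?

Yes

Recall that \Box ψ holds at a world iff ψ holds at every accessible world, and \Diamond ψ holds iff ψ holds at some accessible world.
At 1: \Diamond \Box s requires \Box s at some successor in {0, 1, 3, 6, 7}.
  \Box s holds at 0, so \Diamond \Box s is true at 1.
    At 0: \Box s requires s at every successor {3}.
      At 3: s is true.
    So \Box s is true at 0.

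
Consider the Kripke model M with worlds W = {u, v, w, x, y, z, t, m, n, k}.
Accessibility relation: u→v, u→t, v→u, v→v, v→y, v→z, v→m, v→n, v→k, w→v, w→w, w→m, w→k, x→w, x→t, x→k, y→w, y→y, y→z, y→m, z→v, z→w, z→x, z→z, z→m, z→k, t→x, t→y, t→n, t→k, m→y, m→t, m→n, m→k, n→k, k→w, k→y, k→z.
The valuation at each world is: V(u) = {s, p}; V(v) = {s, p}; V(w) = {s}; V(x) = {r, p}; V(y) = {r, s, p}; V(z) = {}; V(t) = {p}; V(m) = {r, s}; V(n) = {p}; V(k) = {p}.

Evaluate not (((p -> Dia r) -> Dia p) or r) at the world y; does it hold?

No

At y: ((p -> Dia r) -> Dia p) or r is true, so not (((p -> Dia r) -> Dia p) or r) is false.
  At y: (p -> Dia r) -> Dia p is true, r is true, so ((p -> Dia r) -> Dia p) or r is true.
    At y: p -> Dia r is true, Dia p is true, so (p -> Dia r) -> Dia p is true.
      At y: p is true, Dia r is true, so p -> Dia r is true.
      At y: Dia p requires p at some successor in {w, y, z, m}.
        p holds at y, so Dia p is true at y.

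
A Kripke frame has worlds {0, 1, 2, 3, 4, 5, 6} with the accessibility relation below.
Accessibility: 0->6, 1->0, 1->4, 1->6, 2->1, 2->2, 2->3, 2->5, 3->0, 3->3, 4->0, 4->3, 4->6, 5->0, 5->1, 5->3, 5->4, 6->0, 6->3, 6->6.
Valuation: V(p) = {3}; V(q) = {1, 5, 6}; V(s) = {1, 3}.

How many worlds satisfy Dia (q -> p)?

Let φ = Dia (q -> p). Evaluate φ at each world:
  0 (successors {6}): φ is false.
  1 (successors {0, 4, 6}): φ is true.
  2 (successors {1, 2, 3, 5}): φ is true.
  3 (successors {0, 3}): φ is true.
  4 (successors {0, 3, 6}): φ is true.
  5 (successors {0, 1, 3, 4}): φ is true.
  6 (successors {0, 3, 6}): φ is true.
For instance, at 0:
  At 0: Dia (q -> p) requires q -> p at some successor in {6}.
    At 6: q -> p is false.
  So Dia (q -> p) is false at 0.
Satisfying worlds: {1, 2, 3, 4, 5, 6}

6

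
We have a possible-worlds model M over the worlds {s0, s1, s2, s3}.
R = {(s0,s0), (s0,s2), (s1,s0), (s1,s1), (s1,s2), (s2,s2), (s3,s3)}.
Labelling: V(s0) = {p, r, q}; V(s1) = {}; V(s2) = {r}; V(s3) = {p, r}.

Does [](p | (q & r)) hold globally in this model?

Let φ = [](p | (q & r)). Evaluate φ at each world:
  s0 (successors {s0, s2}): φ is false.
  s1 (successors {s0, s1, s2}): φ is false.
  s2 (successors {s2}): φ is false.
  s3 (successors {s3}): φ is true.
Detail at s0 (counterexample):
  At s0: [](p | (q & r)) requires p | (q & r) at every successor {s0, s2}.
    p | (q & r) fails at s2, so [](p | (q & r)) is false at s0.

No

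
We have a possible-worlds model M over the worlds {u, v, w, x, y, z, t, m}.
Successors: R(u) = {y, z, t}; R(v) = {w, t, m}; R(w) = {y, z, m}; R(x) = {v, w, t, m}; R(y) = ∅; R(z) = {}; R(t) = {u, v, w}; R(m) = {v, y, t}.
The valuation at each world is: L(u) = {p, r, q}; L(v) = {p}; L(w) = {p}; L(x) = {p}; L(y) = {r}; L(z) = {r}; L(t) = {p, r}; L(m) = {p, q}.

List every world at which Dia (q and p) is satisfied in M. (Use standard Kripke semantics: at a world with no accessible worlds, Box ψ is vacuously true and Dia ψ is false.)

v, w, x, t

Let φ = Dia (q and p). Evaluate φ at each world:
  u (successors {y, z, t}): φ is false.
  v (successors {w, t, m}): φ is true.
  w (successors {y, z, m}): φ is true.
  x (successors {v, w, t, m}): φ is true.
  y (successors ∅): φ is false.
  z (successors ∅): φ is false.
  t (successors {u, v, w}): φ is true.
  m (successors {v, y, t}): φ is false.
For instance, at x:
  At x: Dia (q and p) requires q and p at some successor in {v, w, t, m}.
    q and p holds at m, so Dia (q and p) is true at x.
Satisfying worlds: {v, w, x, t}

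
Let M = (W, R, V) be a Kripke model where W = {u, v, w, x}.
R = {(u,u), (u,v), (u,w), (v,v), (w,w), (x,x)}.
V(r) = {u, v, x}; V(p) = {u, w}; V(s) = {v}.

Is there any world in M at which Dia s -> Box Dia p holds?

Yes

Recall that Box ψ holds at a world iff ψ holds at every accessible world, and Dia ψ holds iff ψ holds at some accessible world.
Let φ = Dia s -> Box Dia p. Evaluate φ at each world:
  u (successors {u, v, w}): φ is false.
  v (successors {v}): φ is false.
  w (successors {w}): φ is true.
  x (successors {x}): φ is true.
Detail at w (witness):
  At w: Dia s is false, Box Dia p is true, so Dia s -> Box Dia p is true.
    At w: Dia s requires s at some successor in {w}.
      At w: s is false.
    So Dia s is false at w.
    At w: Box Dia p requires Dia p at every successor {w}.
      At w: Dia p is true.
    So Box Dia p is true at w.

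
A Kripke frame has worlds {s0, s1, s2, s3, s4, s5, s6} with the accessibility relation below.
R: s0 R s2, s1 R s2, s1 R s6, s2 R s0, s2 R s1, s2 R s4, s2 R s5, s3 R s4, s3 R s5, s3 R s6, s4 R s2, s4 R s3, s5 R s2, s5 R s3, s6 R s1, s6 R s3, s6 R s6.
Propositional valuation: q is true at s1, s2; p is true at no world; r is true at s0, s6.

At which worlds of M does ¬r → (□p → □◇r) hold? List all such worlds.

Let φ = ¬r → (□p → □◇r). Evaluate φ at each world:
  s0 (successors {s2}): φ is true.
  s1 (successors {s2, s6}): φ is true.
  s2 (successors {s0, s1, s4, s5}): φ is true.
  s3 (successors {s4, s5, s6}): φ is true.
  s4 (successors {s2, s3}): φ is true.
  s5 (successors {s2, s3}): φ is true.
  s6 (successors {s1, s3, s6}): φ is true.
For instance, at s6:
  At s6: ¬r is false, □p → □◇r is true, so ¬r → (□p → □◇r) is true.
    At s6: □p is false, □◇r is true, so □p → □◇r is true.
      At s6: □p requires p at every successor {s1, s3, s6}.
        p fails at s1, so □p is false at s6.
      At s6: □◇r requires ◇r at every successor {s1, s3, s6}.
        At s1: ◇r is true.
        At s3: ◇r is true.
        At s6: ◇r is true.
      So □◇r is true at s6.
Satisfying worlds: {s0, s1, s2, s3, s4, s5, s6}

s0, s1, s2, s3, s4, s5, s6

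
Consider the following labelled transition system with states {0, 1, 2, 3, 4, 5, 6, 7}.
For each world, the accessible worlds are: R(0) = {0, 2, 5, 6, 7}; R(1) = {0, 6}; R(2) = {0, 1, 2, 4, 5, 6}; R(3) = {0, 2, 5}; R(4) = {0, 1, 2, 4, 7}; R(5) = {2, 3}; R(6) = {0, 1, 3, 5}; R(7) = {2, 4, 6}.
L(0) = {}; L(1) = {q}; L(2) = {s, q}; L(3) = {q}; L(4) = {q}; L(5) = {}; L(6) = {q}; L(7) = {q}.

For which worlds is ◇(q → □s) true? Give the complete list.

Let φ = ◇(q → □s). Evaluate φ at each world:
  0 (successors {0, 2, 5, 6, 7}): φ is true.
  1 (successors {0, 6}): φ is true.
  2 (successors {0, 1, 2, 4, 5, 6}): φ is true.
  3 (successors {0, 2, 5}): φ is true.
  4 (successors {0, 1, 2, 4, 7}): φ is true.
  5 (successors {2, 3}): φ is false.
  6 (successors {0, 1, 3, 5}): φ is true.
  7 (successors {2, 4, 6}): φ is false.
For instance, at 3:
  At 3: ◇(q → □s) requires q → □s at some successor in {0, 2, 5}.
    q → □s holds at 0, so ◇(q → □s) is true at 3.
      At 0: q is false, □s is false, so q → □s is true.
Satisfying worlds: {0, 1, 2, 3, 4, 6}

0, 1, 2, 3, 4, 6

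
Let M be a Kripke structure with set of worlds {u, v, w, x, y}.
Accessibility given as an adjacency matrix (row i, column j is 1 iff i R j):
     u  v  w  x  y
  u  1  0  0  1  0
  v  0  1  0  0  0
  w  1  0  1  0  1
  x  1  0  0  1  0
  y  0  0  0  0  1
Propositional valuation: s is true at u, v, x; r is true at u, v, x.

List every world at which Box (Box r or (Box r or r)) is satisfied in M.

Let φ = Box (Box r or (Box r or r)). Evaluate φ at each world:
  u (successors {u, x}): φ is true.
  v (successors {v}): φ is true.
  w (successors {u, w, y}): φ is false.
  x (successors {u, x}): φ is true.
  y (successors {y}): φ is false.
For instance, at v:
  At v: Box (Box r or (Box r or r)) requires Box r or (Box r or r) at every successor {v}.
      At v: Box r is true, Box r or r is true, so Box r or (Box r or r) is true.
  So Box (Box r or (Box r or r)) is true at v.
Satisfying worlds: {u, v, x}

u, v, x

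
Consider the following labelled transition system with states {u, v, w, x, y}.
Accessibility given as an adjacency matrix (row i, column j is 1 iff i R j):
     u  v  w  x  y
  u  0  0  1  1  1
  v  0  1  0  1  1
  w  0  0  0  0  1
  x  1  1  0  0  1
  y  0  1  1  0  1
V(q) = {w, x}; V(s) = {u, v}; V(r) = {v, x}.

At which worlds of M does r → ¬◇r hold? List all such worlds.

Recall that ◇ψ holds at a world iff ψ holds at some accessible world.
Let φ = r → ¬◇r. Evaluate φ at each world:
  u (successors {w, x, y}): φ is true.
  v (successors {v, x, y}): φ is false.
  w (successors {y}): φ is true.
  x (successors {u, v, y}): φ is false.
  y (successors {v, w, y}): φ is true.
For instance, at w:
  At w: r is false, ¬◇r is true, so r → ¬◇r is true.
    At w: ◇r is false, so ¬◇r is true.
      At w: ◇r requires r at some successor in {y}.
        At y: r is false.
      So ◇r is false at w.
Satisfying worlds: {u, w, y}

u, w, y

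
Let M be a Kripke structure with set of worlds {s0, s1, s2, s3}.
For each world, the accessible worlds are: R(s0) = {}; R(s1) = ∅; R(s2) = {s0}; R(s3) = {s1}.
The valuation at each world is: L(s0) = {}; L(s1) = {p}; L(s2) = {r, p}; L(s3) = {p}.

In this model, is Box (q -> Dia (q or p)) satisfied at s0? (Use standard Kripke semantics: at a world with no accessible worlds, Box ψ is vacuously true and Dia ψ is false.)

At s0: no accessible worlds, so Box (q -> Dia (q or p)) holds vacuously.

Yes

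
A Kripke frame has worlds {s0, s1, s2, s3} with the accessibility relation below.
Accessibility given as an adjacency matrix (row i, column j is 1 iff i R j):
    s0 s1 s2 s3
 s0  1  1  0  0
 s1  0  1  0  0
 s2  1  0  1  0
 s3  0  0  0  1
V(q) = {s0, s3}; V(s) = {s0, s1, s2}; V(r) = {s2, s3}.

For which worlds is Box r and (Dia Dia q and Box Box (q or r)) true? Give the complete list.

s3

Recall that Box ψ holds at a world iff ψ holds at every accessible world, and Dia ψ holds iff ψ holds at some accessible world.
Let φ = Box r and (Dia Dia q and Box Box (q or r)). Evaluate φ at each world:
  s0 (successors {s0, s1}): φ is false.
  s1 (successors {s1}): φ is false.
  s2 (successors {s0, s2}): φ is false.
  s3 (successors {s3}): φ is true.
For instance, at s3:
  At s3: Box r is true, Dia Dia q and Box Box (q or r) is true, so Box r and (Dia Dia q and Box Box (q or r)) is true.
    At s3: Box r requires r at every successor {s3}.
      At s3: r is true.
    So Box r is true at s3.
    At s3: Dia Dia q is true, Box Box (q or r) is true, so Dia Dia q and Box Box (q or r) is true.
      At s3: Dia Dia q requires Dia q at some successor in {s3}.
        Dia q holds at s3, so Dia Dia q is true at s3.
      At s3: Box Box (q or r) requires Box (q or r) at every successor {s3}.
        At s3: Box (q or r) is true.
      So Box Box (q or r) is true at s3.
Satisfying worlds: {s3}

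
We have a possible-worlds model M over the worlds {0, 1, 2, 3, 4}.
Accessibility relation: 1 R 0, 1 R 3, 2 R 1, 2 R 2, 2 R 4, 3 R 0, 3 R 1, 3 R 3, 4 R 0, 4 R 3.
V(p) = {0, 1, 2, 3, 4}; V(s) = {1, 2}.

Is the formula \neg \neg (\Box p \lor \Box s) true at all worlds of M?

Let φ = \neg \neg (\Box p \lor \Box s). Evaluate φ at each world:
  0 (successors ∅): φ is true.
  1 (successors {0, 3}): φ is true.
  2 (successors {1, 2, 4}): φ is true.
  3 (successors {0, 1, 3}): φ is true.
  4 (successors {0, 3}): φ is true.
For instance, at 1:
  At 1: \neg (\Box p \lor \Box s) is false, so \neg \neg (\Box p \lor \Box s) is true.
    At 1: \Box p \lor \Box s is true, so \neg (\Box p \lor \Box s) is false.
      At 1: \Box p is true, \Box s is false, so \Box p \lor \Box s is true.

Yes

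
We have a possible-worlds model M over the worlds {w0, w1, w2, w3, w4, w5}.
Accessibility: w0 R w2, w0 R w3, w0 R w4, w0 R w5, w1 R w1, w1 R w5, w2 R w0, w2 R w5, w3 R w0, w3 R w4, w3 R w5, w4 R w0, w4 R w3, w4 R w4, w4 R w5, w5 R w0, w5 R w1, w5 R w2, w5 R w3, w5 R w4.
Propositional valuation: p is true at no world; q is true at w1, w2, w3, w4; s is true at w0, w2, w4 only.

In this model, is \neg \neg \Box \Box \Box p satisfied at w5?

At w5: \neg \Box \Box \Box p is true, so \neg \neg \Box \Box \Box p is false.
  At w5: \Box \Box \Box p is false, so \neg \Box \Box \Box p is true.
    At w5: \Box \Box \Box p requires \Box \Box p at every successor {w0, w1, w2, w3, w4}.
      \Box \Box p fails at w0, so \Box \Box \Box p is false at w5.

No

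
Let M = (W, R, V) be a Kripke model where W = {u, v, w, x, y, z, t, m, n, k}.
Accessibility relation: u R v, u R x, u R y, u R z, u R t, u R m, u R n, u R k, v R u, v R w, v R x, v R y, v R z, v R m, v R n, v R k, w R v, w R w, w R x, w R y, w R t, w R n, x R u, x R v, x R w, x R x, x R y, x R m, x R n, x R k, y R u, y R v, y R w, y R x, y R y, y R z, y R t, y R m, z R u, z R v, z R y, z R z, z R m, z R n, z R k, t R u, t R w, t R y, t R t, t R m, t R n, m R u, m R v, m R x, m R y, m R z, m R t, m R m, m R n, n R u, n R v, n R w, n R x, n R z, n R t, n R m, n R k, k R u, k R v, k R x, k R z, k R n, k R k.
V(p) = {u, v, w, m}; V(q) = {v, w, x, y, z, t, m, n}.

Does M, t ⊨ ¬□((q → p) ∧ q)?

At t: □((q → p) ∧ q) is false, so ¬□((q → p) ∧ q) is true.
  At t: □((q → p) ∧ q) requires (q → p) ∧ q at every successor {u, w, y, t, m, n}.
    (q → p) ∧ q fails at u, so □((q → p) ∧ q) is false at t.

Yes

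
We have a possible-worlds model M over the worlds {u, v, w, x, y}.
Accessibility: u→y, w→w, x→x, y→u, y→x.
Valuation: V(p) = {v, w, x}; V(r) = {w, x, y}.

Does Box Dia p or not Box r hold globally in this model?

Let φ = Box Dia p or not Box r. Evaluate φ at each world:
  u (successors {y}): φ is true.
  v (successors ∅): φ is true.
  w (successors {w}): φ is true.
  x (successors {x}): φ is true.
  y (successors {u, x}): φ is true.
For instance, at u:
  At u: Box Dia p is true, not Box r is false, so Box Dia p or not Box r is true.
    At u: Box Dia p requires Dia p at every successor {y}.
      At y: Dia p is true.
    So Box Dia p is true at u.
    At u: Box r is true, so not Box r is false.
      At u: Box r requires r at every successor {y}.
        At y: r is true.
      So Box r is true at u.

Yes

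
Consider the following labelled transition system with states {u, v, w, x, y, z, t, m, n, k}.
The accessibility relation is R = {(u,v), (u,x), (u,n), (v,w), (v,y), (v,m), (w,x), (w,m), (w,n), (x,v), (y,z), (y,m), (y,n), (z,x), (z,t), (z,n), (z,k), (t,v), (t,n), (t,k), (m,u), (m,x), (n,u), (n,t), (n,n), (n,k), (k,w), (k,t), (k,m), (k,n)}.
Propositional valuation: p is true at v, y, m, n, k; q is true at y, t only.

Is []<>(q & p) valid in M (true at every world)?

No

Let φ = []<>(q & p). Evaluate φ at each world:
  u (successors {v, x, n}): φ is false.
  v (successors {w, y, m}): φ is false.
  w (successors {x, m, n}): φ is false.
  x (successors {v}): φ is true.
  y (successors {z, m, n}): φ is false.
  z (successors {x, t, n, k}): φ is false.
  t (successors {v, n, k}): φ is false.
  m (successors {u, x}): φ is false.
  n (successors {u, t, n, k}): φ is false.
  k (successors {w, t, m, n}): φ is false.
Detail at u (counterexample):
  At u: []<>(q & p) requires <>(q & p) at every successor {v, x, n}.
    <>(q & p) fails at x, so []<>(q & p) is false at u.
      At x: <>(q & p) requires q & p at some successor in {v}.
        At v: q & p is false.
      So <>(q & p) is false at x.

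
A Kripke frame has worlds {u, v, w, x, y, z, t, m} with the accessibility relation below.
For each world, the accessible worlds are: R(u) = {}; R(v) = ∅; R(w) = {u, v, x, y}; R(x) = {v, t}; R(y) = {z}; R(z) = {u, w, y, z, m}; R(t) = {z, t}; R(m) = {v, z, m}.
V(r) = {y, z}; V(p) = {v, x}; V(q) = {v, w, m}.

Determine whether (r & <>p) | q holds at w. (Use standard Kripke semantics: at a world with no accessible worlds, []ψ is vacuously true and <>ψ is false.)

At w: r & <>p is false, q is true, so (r & <>p) | q is true.
  At w: r is false, <>p is true, so r & <>p is false.
    At w: <>p requires p at some successor in {u, v, x, y}.
      p holds at v, so <>p is true at w.

Yes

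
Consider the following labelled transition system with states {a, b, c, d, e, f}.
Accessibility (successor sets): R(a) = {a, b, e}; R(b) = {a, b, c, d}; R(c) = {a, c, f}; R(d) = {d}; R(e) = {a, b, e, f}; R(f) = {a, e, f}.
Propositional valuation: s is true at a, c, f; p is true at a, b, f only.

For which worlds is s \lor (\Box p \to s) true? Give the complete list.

Let φ = s \lor (\Box p \to s). Evaluate φ at each world:
  a (successors {a, b, e}): φ is true.
  b (successors {a, b, c, d}): φ is true.
  c (successors {a, c, f}): φ is true.
  d (successors {d}): φ is true.
  e (successors {a, b, e, f}): φ is true.
  f (successors {a, e, f}): φ is true.
For instance, at c:
  At c: s is true, \Box p \to s is true, so s \lor (\Box p \to s) is true.
    At c: \Box p is false, s is true, so \Box p \to s is true.
      At c: \Box p requires p at every successor {a, c, f}.
        p fails at c, so \Box p is false at c.
Satisfying worlds: {a, b, c, d, e, f}

a, b, c, d, e, f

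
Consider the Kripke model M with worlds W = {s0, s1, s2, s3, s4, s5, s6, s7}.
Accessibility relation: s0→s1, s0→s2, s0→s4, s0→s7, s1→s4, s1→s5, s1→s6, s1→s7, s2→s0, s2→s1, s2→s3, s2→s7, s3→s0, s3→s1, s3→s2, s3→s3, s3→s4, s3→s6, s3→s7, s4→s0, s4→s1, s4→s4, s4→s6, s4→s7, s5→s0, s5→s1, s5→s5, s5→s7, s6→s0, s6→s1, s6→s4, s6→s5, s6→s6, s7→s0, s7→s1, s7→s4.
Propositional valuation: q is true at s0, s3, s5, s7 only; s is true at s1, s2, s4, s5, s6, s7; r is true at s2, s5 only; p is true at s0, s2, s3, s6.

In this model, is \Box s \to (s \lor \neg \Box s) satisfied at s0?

No

Recall that \Box ψ holds at a world iff ψ holds at every accessible world, and \Diamond ψ holds iff ψ holds at some accessible world.
At s0: \Box s is true, s \lor \neg \Box s is false, so \Box s \to (s \lor \neg \Box s) is false.
  At s0: \Box s requires s at every successor {s1, s2, s4, s7}.
    At s1: s is true.
    At s2: s is true.
    At s4: s is true.
    At s7: s is true.
  So \Box s is true at s0.
  At s0: s is false, \neg \Box s is false, so s \lor \neg \Box s is false.
    At s0: \Box s is true, so \neg \Box s is false.
      At s0: \Box s requires s at every successor {s1, s2, s4, s7}.
        At s1: s is true.
        At s2: s is true.
        At s4: s is true.
        At s7: s is true.
      So \Box s is true at s0.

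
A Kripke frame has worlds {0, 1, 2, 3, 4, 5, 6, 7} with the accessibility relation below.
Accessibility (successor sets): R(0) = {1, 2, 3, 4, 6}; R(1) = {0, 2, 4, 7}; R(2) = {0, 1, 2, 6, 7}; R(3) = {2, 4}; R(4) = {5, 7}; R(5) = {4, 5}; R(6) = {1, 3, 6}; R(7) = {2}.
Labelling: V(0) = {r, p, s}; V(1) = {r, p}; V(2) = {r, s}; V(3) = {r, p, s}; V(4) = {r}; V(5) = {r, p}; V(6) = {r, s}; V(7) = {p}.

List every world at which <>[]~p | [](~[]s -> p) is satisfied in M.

0, 1, 2, 4, 6

Let φ = <>[]~p | [](~[]s -> p). Evaluate φ at each world:
  0 (successors {1, 2, 3, 4, 6}): φ is true.
  1 (successors {0, 2, 4, 7}): φ is true.
  2 (successors {0, 1, 2, 6, 7}): φ is true.
  3 (successors {2, 4}): φ is false.
  4 (successors {5, 7}): φ is true.
  5 (successors {4, 5}): φ is false.
  6 (successors {1, 3, 6}): φ is true.
  7 (successors {2}): φ is false.
For instance, at 6:
  At 6: <>[]~p is true, [](~[]s -> p) is false, so <>[]~p | [](~[]s -> p) is true.
    At 6: <>[]~p requires []~p at some successor in {1, 3, 6}.
      []~p holds at 3, so <>[]~p is true at 6.
    At 6: [](~[]s -> p) requires ~[]s -> p at every successor {1, 3, 6}.
      ~[]s -> p fails at 6, so [](~[]s -> p) is false at 6.
Satisfying worlds: {0, 1, 2, 4, 6}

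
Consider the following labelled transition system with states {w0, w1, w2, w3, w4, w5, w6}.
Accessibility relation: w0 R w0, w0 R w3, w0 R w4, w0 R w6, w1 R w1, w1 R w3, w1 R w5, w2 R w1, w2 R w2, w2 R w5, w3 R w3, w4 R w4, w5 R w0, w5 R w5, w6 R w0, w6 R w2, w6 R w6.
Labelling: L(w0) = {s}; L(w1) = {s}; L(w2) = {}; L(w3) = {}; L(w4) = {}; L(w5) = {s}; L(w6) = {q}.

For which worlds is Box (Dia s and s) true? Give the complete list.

w5

Let φ = Box (Dia s and s). Evaluate φ at each world:
  w0 (successors {w0, w3, w4, w6}): φ is false.
  w1 (successors {w1, w3, w5}): φ is false.
  w2 (successors {w1, w2, w5}): φ is false.
  w3 (successors {w3}): φ is false.
  w4 (successors {w4}): φ is false.
  w5 (successors {w0, w5}): φ is true.
  w6 (successors {w0, w2, w6}): φ is false.
For instance, at w6:
  At w6: Box (Dia s and s) requires Dia s and s at every successor {w0, w2, w6}.
    Dia s and s fails at w2, so Box (Dia s and s) is false at w6.
      At w2: Dia s is true, s is false, so Dia s and s is false.
Satisfying worlds: {w5}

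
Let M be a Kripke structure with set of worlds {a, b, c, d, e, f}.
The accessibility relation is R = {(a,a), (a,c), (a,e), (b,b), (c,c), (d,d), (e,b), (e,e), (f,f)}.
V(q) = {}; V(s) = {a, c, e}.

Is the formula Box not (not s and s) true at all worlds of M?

Yes

Let φ = Box not (not s and s). Evaluate φ at each world:
  a (successors {a, c, e}): φ is true.
  b (successors {b}): φ is true.
  c (successors {c}): φ is true.
  d (successors {d}): φ is true.
  e (successors {b, e}): φ is true.
  f (successors {f}): φ is true.
For instance, at c:
  At c: Box not (not s and s) requires not (not s and s) at every successor {c}.
    At c: not (not s and s) is true.
  So Box not (not s and s) is true at c.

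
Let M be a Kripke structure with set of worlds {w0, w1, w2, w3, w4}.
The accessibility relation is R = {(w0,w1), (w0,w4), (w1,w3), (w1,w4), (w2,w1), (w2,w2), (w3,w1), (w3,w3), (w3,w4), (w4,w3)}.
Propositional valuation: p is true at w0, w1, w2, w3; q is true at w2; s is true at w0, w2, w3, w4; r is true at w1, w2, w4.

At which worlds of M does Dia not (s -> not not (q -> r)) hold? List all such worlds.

Recall that Dia ψ holds at a world iff ψ holds at some accessible world.
Let φ = Dia not (s -> not not (q -> r)). Evaluate φ at each world:
  w0 (successors {w1, w4}): φ is false.
  w1 (successors {w3, w4}): φ is false.
  w2 (successors {w1, w2}): φ is false.
  w3 (successors {w1, w3, w4}): φ is false.
  w4 (successors {w3}): φ is false.
For instance, at w3:
  At w3: Dia not (s -> not not (q -> r)) requires not (s -> not not (q -> r)) at some successor in {w1, w3, w4}.
    At w1: not (s -> not not (q -> r)) is false.
    At w3: not (s -> not not (q -> r)) is false.
    At w4: not (s -> not not (q -> r)) is false.
  So Dia not (s -> not not (q -> r)) is false at w3.
Satisfying worlds: none.

none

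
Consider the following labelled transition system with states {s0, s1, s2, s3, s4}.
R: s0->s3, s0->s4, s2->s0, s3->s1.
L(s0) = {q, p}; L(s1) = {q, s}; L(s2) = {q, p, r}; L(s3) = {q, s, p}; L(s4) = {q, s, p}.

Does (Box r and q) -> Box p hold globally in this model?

Recall that Box ψ holds at a world iff ψ holds at every accessible world, and Dia ψ holds iff ψ holds at some accessible world.
Let φ = (Box r and q) -> Box p. Evaluate φ at each world:
  s0 (successors {s3, s4}): φ is true.
  s1 (successors ∅): φ is true.
  s2 (successors {s0}): φ is true.
  s3 (successors {s1}): φ is true.
  s4 (successors ∅): φ is true.
For instance, at s0:
  At s0: Box r and q is false, Box p is true, so (Box r and q) -> Box p is true.
    At s0: Box r is false, q is true, so Box r and q is false.
      At s0: Box r requires r at every successor {s3, s4}.
        r fails at s3, so Box r is false at s0.
    At s0: Box p requires p at every successor {s3, s4}.
      At s3: p is true.
      At s4: p is true.
    So Box p is true at s0.

Yes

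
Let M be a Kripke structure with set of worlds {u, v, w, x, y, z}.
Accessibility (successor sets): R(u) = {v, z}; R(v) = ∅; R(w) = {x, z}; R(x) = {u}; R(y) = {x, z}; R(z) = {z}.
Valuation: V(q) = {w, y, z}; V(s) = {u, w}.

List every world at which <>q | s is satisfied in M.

Let φ = <>q | s. Evaluate φ at each world:
  u (successors {v, z}): φ is true.
  v (successors ∅): φ is false.
  w (successors {x, z}): φ is true.
  x (successors {u}): φ is false.
  y (successors {x, z}): φ is true.
  z (successors {z}): φ is true.
For instance, at z:
  At z: <>q is true, s is false, so <>q | s is true.
    At z: <>q requires q at some successor in {z}.
      q holds at z, so <>q is true at z.
Satisfying worlds: {u, w, y, z}

u, w, y, z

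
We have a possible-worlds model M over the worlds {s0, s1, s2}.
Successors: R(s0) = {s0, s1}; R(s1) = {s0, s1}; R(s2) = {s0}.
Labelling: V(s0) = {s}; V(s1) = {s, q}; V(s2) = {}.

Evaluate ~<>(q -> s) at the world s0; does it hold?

No

At s0: <>(q -> s) is true, so ~<>(q -> s) is false.
  At s0: <>(q -> s) requires q -> s at some successor in {s0, s1}.
    q -> s holds at s0, so <>(q -> s) is true at s0.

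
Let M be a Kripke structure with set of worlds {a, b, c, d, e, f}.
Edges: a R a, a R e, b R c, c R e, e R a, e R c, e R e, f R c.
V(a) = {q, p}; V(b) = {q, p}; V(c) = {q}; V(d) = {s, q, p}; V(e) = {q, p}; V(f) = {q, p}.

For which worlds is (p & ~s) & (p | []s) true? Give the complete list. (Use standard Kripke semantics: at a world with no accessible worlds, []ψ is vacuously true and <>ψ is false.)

Recall that []ψ holds at a world iff ψ holds at every accessible world, and <>ψ holds iff ψ holds at some accessible world.
Let φ = (p & ~s) & (p | []s). Evaluate φ at each world:
  a (successors {a, e}): φ is true.
  b (successors {c}): φ is true.
  c (successors {e}): φ is false.
  d (successors ∅): φ is false.
  e (successors {a, c, e}): φ is true.
  f (successors {c}): φ is true.
For instance, at f:
  At f: p & ~s is true, p | []s is true, so (p & ~s) & (p | []s) is true.
    At f: p is true, []s is false, so p | []s is true.
      At f: []s requires s at every successor {c}.
        s fails at c, so []s is false at f.
Satisfying worlds: {a, b, e, f}

a, b, e, f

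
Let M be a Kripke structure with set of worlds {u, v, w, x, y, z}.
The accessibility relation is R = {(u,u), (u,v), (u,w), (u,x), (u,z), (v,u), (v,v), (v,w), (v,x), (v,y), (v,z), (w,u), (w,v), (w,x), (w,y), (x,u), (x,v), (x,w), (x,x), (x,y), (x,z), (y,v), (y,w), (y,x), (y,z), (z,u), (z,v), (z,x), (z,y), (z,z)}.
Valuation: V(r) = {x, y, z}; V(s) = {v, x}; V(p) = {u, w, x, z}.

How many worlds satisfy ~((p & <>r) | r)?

Let φ = ~((p & <>r) | r). Evaluate φ at each world:
  u (successors {u, v, w, x, z}): φ is false.
  v (successors {u, v, w, x, y, z}): φ is true.
  w (successors {u, v, x, y}): φ is false.
  x (successors {u, v, w, x, y, z}): φ is false.
  y (successors {v, w, x, z}): φ is false.
  z (successors {u, v, x, y, z}): φ is false.
For instance, at y:
  At y: (p & <>r) | r is true, so ~((p & <>r) | r) is false.
    At y: p & <>r is false, r is true, so (p & <>r) | r is true.
      At y: p is false, <>r is true, so p & <>r is false.
Satisfying worlds: {v}

1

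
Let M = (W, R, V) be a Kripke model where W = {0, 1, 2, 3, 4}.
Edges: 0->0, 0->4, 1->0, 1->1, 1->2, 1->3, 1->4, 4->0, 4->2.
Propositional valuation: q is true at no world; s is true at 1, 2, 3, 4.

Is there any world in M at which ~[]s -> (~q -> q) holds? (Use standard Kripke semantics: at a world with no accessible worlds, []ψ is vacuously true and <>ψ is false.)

Yes

Let φ = ~[]s -> (~q -> q). Evaluate φ at each world:
  0 (successors {0, 4}): φ is false.
  1 (successors {0, 1, 2, 3, 4}): φ is false.
  2 (successors ∅): φ is true.
  3 (successors ∅): φ is true.
  4 (successors {0, 2}): φ is false.
Detail at 2 (witness):
  At 2: ~[]s is false, ~q -> q is false, so ~[]s -> (~q -> q) is true.
    At 2: []s is true, so ~[]s is false.
      At 2: no accessible worlds, so []s holds vacuously.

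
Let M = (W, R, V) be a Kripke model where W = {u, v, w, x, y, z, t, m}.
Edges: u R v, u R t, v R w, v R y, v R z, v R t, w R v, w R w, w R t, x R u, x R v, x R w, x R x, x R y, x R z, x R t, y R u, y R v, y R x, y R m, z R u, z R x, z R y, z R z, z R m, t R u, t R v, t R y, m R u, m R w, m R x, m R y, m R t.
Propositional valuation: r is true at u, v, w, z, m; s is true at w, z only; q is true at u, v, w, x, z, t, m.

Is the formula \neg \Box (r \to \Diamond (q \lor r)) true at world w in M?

Recall that \Box ψ holds at a world iff ψ holds at every accessible world, and \Diamond ψ holds iff ψ holds at some accessible world.
At w: \Box (r \to \Diamond (q \lor r)) is true, so \neg \Box (r \to \Diamond (q \lor r)) is false.
  At w: \Box (r \to \Diamond (q \lor r)) requires r \to \Diamond (q \lor r) at every successor {v, w, t}.
      At v: r is true, \Diamond (q \lor r) is true, so r \to \Diamond (q \lor r) is true.
      At w: r is true, \Diamond (q \lor r) is true, so r \to \Diamond (q \lor r) is true.
      At t: r is false, \Diamond (q \lor r) is true, so r \to \Diamond (q \lor r) is true.
  So \Box (r \to \Diamond (q \lor r)) is true at w.

No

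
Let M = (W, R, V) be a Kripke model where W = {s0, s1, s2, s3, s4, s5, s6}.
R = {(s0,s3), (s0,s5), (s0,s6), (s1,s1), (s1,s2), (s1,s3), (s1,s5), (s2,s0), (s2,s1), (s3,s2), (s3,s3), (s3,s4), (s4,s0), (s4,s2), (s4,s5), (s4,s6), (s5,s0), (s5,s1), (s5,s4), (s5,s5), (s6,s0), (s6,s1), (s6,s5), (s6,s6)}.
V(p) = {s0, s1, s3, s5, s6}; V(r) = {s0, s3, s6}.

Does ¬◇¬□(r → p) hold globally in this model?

Recall that □ψ holds at a world iff ψ holds at every accessible world, and ◇ψ holds iff ψ holds at some accessible world.
Let φ = ¬◇¬□(r → p). Evaluate φ at each world:
  s0 (successors {s3, s5, s6}): φ is true.
  s1 (successors {s1, s2, s3, s5}): φ is true.
  s2 (successors {s0, s1}): φ is true.
  s3 (successors {s2, s3, s4}): φ is true.
  s4 (successors {s0, s2, s5, s6}): φ is true.
  s5 (successors {s0, s1, s4, s5}): φ is true.
  s6 (successors {s0, s1, s5, s6}): φ is true.
For instance, at s4:
  At s4: ◇¬□(r → p) is false, so ¬◇¬□(r → p) is true.
    At s4: ◇¬□(r → p) requires ¬□(r → p) at some successor in {s0, s2, s5, s6}.
      At s0: ¬□(r → p) is false.
      At s2: ¬□(r → p) is false.
      At s5: ¬□(r → p) is false.
      At s6: ¬□(r → p) is false.
    So ◇¬□(r → p) is false at s4.

Yes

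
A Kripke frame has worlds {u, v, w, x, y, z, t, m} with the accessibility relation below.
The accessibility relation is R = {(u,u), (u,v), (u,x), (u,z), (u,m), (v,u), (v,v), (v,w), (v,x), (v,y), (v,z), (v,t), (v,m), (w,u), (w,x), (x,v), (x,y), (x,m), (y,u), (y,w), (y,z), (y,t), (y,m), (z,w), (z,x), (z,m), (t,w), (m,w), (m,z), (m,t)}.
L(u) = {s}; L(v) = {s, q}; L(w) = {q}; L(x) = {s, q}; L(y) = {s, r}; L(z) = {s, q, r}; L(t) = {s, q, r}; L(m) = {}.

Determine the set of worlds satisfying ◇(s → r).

Let φ = ◇(s → r). Evaluate φ at each world:
  u (successors {u, v, x, z, m}): φ is true.
  v (successors {u, v, w, x, y, z, t, m}): φ is true.
  w (successors {u, x}): φ is false.
  x (successors {v, y, m}): φ is true.
  y (successors {u, w, z, t, m}): φ is true.
  z (successors {w, x, m}): φ is true.
  t (successors {w}): φ is true.
  m (successors {w, z, t}): φ is true.
For instance, at z:
  At z: ◇(s → r) requires s → r at some successor in {w, x, m}.
    s → r holds at w, so ◇(s → r) is true at z.
Satisfying worlds: {u, v, x, y, z, t, m}

u, v, x, y, z, t, m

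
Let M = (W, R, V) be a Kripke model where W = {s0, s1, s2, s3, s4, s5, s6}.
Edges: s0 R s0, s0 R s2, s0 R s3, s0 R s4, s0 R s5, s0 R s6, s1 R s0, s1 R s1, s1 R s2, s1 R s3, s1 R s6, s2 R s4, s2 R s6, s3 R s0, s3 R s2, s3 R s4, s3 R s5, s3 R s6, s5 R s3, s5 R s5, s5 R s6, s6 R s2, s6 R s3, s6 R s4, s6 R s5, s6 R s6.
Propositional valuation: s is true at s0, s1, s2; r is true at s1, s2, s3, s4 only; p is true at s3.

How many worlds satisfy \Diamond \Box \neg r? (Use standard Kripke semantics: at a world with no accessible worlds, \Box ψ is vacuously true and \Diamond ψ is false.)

4

Let φ = \Diamond \Box \neg r. Evaluate φ at each world:
  s0 (successors {s0, s2, s3, s4, s5, s6}): φ is true.
  s1 (successors {s0, s1, s2, s3, s6}): φ is false.
  s2 (successors {s4, s6}): φ is true.
  s3 (successors {s0, s2, s4, s5, s6}): φ is true.
  s4 (successors ∅): φ is false.
  s5 (successors {s3, s5, s6}): φ is false.
  s6 (successors {s2, s3, s4, s5, s6}): φ is true.
For instance, at s3:
  At s3: \Diamond \Box \neg r requires \Box \neg r at some successor in {s0, s2, s4, s5, s6}.
    \Box \neg r holds at s4, so \Diamond \Box \neg r is true at s3.
      At s4: no accessible worlds, so \Box \neg r holds vacuously.
Satisfying worlds: {s0, s2, s3, s6}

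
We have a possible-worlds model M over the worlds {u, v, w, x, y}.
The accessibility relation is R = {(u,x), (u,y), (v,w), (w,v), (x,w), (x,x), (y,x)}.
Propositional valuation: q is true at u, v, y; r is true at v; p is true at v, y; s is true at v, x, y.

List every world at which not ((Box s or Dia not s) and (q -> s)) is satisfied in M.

Recall that Box ψ holds at a world iff ψ holds at every accessible world, and Dia ψ holds iff ψ holds at some accessible world.
Let φ = not ((Box s or Dia not s) and (q -> s)). Evaluate φ at each world:
  u (successors {x, y}): φ is true.
  v (successors {w}): φ is false.
  w (successors {v}): φ is false.
  x (successors {w, x}): φ is false.
  y (successors {x}): φ is false.
For instance, at u:
  At u: (Box s or Dia not s) and (q -> s) is false, so not ((Box s or Dia not s) and (q -> s)) is true.
    At u: Box s or Dia not s is true, q -> s is false, so (Box s or Dia not s) and (q -> s) is false.
      At u: Box s is true, Dia not s is false, so Box s or Dia not s is true.
Satisfying worlds: {u}

u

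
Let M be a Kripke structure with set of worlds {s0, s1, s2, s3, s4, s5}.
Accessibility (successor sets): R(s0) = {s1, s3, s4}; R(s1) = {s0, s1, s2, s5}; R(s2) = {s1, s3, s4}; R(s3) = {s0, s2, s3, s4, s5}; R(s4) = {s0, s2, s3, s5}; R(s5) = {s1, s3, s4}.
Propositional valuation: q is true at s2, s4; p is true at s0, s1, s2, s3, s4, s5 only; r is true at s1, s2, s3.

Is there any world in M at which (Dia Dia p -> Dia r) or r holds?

Recall that Dia ψ holds at a world iff ψ holds at some accessible world.
Let φ = (Dia Dia p -> Dia r) or r. Evaluate φ at each world:
  s0 (successors {s1, s3, s4}): φ is true.
  s1 (successors {s0, s1, s2, s5}): φ is true.
  s2 (successors {s1, s3, s4}): φ is true.
  s3 (successors {s0, s2, s3, s4, s5}): φ is true.
  s4 (successors {s0, s2, s3, s5}): φ is true.
  s5 (successors {s1, s3, s4}): φ is true.
Detail at s0 (witness):
  At s0: Dia Dia p -> Dia r is true, r is false, so (Dia Dia p -> Dia r) or r is true.
    At s0: Dia Dia p is true, Dia r is true, so Dia Dia p -> Dia r is true.
      At s0: Dia Dia p requires Dia p at some successor in {s1, s3, s4}.
        Dia p holds at s1, so Dia Dia p is true at s0.
      At s0: Dia r requires r at some successor in {s1, s3, s4}.
        r holds at s1, so Dia r is true at s0.

Yes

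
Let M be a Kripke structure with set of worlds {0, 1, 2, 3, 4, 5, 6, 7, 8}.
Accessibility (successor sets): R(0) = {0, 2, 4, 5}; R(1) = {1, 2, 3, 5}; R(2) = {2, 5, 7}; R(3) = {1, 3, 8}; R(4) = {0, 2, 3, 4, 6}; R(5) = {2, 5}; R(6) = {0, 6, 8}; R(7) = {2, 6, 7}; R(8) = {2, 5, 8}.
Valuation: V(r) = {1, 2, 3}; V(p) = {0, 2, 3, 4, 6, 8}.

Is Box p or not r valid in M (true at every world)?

Let φ = Box p or not r. Evaluate φ at each world:
  0 (successors {0, 2, 4, 5}): φ is true.
  1 (successors {1, 2, 3, 5}): φ is false.
  2 (successors {2, 5, 7}): φ is false.
  3 (successors {1, 3, 8}): φ is false.
  4 (successors {0, 2, 3, 4, 6}): φ is true.
  5 (successors {2, 5}): φ is true.
  6 (successors {0, 6, 8}): φ is true.
  7 (successors {2, 6, 7}): φ is true.
  8 (successors {2, 5, 8}): φ is true.
Detail at 1 (counterexample):
  At 1: Box p is false, not r is false, so Box p or not r is false.
    At 1: Box p requires p at every successor {1, 2, 3, 5}.
      p fails at 1, so Box p is false at 1.

No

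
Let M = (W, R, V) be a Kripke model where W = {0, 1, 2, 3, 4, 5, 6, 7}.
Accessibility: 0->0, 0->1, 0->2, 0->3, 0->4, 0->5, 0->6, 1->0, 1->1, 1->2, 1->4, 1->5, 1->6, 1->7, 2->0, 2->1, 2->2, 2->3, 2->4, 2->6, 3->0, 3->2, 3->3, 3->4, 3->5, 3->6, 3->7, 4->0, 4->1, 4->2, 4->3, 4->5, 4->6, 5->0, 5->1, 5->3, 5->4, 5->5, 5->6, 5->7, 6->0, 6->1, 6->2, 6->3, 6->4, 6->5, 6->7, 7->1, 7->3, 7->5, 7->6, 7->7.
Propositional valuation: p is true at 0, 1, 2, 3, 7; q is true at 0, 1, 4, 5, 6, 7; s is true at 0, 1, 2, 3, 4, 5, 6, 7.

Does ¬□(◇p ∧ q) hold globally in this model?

Let φ = ¬□(◇p ∧ q). Evaluate φ at each world:
  0 (successors {0, 1, 2, 3, 4, 5, 6}): φ is true.
  1 (successors {0, 1, 2, 4, 5, 6, 7}): φ is true.
  2 (successors {0, 1, 2, 3, 4, 6}): φ is true.
  3 (successors {0, 2, 3, 4, 5, 6, 7}): φ is true.
  4 (successors {0, 1, 2, 3, 5, 6}): φ is true.
  5 (successors {0, 1, 3, 4, 5, 6, 7}): φ is true.
  6 (successors {0, 1, 2, 3, 4, 5, 7}): φ is true.
  7 (successors {1, 3, 5, 6, 7}): φ is true.
For instance, at 4:
  At 4: □(◇p ∧ q) is false, so ¬□(◇p ∧ q) is true.
    At 4: □(◇p ∧ q) requires ◇p ∧ q at every successor {0, 1, 2, 3, 5, 6}.
      ◇p ∧ q fails at 2, so □(◇p ∧ q) is false at 4.

Yes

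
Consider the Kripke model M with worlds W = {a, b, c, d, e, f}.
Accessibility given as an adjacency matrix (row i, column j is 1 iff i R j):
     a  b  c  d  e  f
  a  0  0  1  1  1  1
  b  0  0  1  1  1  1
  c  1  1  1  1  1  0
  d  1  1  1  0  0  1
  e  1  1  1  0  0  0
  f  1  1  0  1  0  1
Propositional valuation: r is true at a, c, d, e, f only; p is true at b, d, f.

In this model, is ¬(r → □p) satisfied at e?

At e: r → □p is false, so ¬(r → □p) is true.
  At e: r is true, □p is false, so r → □p is false.
    At e: □p requires p at every successor {a, b, c}.
      p fails at a, so □p is false at e.

Yes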